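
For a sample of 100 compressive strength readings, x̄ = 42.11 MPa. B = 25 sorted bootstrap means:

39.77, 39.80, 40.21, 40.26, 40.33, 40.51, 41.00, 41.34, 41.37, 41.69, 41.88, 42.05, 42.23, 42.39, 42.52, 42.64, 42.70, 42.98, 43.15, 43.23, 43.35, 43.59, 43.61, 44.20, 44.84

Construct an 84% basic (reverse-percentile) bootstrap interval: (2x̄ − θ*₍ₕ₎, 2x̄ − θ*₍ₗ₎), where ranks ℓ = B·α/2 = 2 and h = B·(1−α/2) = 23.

Percentile endpoints at ranks 2 and 23: θ*₍2₎ = 39.80, θ*₍23₎ = 43.61.
Basic interval reflects these around x̄:
  lower = 2 × 42.11 − 43.61 = 40.61
  upper = 2 × 42.11 − 39.80 = 44.42

(40.61, 44.42)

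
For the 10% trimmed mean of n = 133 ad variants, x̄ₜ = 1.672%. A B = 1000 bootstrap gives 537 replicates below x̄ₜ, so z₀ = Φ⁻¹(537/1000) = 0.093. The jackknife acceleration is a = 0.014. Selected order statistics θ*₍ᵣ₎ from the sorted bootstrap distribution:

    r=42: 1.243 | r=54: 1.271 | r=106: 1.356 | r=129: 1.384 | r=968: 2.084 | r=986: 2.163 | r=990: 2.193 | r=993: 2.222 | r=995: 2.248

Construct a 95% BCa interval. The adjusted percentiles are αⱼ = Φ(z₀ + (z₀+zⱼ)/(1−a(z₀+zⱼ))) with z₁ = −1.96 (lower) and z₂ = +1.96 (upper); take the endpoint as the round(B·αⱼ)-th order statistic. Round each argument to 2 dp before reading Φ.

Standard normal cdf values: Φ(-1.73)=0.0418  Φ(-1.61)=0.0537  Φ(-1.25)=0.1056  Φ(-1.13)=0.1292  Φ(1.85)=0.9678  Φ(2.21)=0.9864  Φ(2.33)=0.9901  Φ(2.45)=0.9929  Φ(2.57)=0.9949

(1.243, 2.163)

Lower: z₀ + z₁ = 0.093 + (-1.960) = -1.867; 1 − a(z₀+z₁) = 1 − (0.014)(-1.867) = 1.0261; argument = 0.093 + (-1.867)/1.0261 = -1.7264 → -1.73.
α₁ = Φ(-1.73) = 0.0418; rank = round(1000 × 0.0418) = 42; θ*₍42₎ = 1.243.
Upper: z₀ + z₂ = 2.053; 1 − a(z₀+z₂) = 0.9713; argument = 2.2068 → 2.21; α₂ = 0.9864; rank = 986; θ*₍986₎ = 2.163.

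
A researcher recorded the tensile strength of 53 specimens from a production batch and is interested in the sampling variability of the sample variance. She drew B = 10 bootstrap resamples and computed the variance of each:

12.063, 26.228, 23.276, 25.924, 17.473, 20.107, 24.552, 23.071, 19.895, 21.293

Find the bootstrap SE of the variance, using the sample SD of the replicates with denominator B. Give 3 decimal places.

SE* = 4.081

Bootstrap SE is the standard deviation of the 10 replicate variances.
Mean of replicates: (12.063 + 26.228 + 23.276 + 25.924 + 17.473 + 20.107 + 24.552 + 23.071 + 19.895 + 21.293) / 10 = 213.8820 / 10 = 21.3882
Sum of squared deviations: (−9.3252)² + (+4.8398)² + (+1.8878)² + (+4.5358)² + (−3.9152)² + (−1.2812)² + (+3.1638)² + (+1.6828)² + (−1.4932)² + (−0.0952)² = 166.5707
Variance = 166.5707 / 10 = 16.6571
SE* = √16.6571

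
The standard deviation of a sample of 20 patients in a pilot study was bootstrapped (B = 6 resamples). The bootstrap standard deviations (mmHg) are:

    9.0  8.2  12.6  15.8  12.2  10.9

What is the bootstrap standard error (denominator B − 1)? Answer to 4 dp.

Bootstrap SE is the standard deviation of the 6 replicate standard deviations.
Mean of replicates: (9.0 + 8.2 + 12.6 + 15.8 + 12.2 + 10.9) / 6 = 68.70000 / 6 = 11.45000
Sum of squared deviations: (−2.45000)² + (−3.25000)² + (+1.15000)² + (+4.35000)² + (+0.75000)² + (−0.55000)² = 37.67500
Variance = 37.67500 / 5 = 7.53500
SE* = √7.53500

SE* = 2.7450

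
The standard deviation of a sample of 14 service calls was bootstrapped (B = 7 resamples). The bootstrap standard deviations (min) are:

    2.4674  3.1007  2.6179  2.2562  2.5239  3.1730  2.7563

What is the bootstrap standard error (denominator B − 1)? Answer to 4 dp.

Bootstrap SE is the standard deviation of the 7 replicate standard deviations.
Mean of replicates: (2.4674 + 3.1007 + 2.6179 + 2.2562 + 2.5239 + 3.1730 + 2.7563) / 7 = 18.89540 / 7 = 2.69934
Sum of squared deviations: (−0.23194)² + (+0.40136)² + (−0.08144)² + (−0.44314)² + (−0.17544)² + (+0.47366)² + (+0.05696)² = 0.67627
Variance = 0.67627 / 6 = 0.11271
SE* = √0.11271

SE* = 0.3357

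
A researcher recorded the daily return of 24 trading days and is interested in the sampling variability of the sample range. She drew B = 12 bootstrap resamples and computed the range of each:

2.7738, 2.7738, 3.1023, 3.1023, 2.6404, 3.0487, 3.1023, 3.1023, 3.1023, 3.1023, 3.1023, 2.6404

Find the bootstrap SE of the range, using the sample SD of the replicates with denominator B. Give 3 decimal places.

SE* = 0.188

Bootstrap SE is the standard deviation of the 12 replicate ranges.
Mean of replicates: (2.7738 + 2.7738 + 3.1023 + 3.1023 + 2.6404 + 3.0487 + 3.1023 + 3.1023 + 3.1023 + 3.1023 + 3.1023 + 2.6404) / 12 = 35.59320 / 12 = 2.96610
Sum of squared deviations: (−0.19230)² + (−0.19230)² + (+0.13620)² + (+0.13620)² + (−0.32570)² + (+0.08260)² + (+0.13620)² + (+0.13620)² + (+0.13620)² + (+0.13620)² + (+0.13620)² + (−0.32570)² = 0.42280
Variance = 0.42280 / 12 = 0.03523
SE* = √0.03523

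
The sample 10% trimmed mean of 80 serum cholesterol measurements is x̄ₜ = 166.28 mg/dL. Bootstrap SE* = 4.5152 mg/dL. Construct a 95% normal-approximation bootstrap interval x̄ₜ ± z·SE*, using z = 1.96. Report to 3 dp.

(157.430, 175.130)

Margin = 1.96 × 4.5152 = 8.8498
Interval: 166.28 ± 8.8498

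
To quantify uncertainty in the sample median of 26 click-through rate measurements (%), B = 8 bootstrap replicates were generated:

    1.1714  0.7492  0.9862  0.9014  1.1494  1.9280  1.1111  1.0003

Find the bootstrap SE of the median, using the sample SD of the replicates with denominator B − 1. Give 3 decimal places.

SE* = 0.353

Bootstrap SE is the standard deviation of the 8 replicate medians.
Mean of replicates: (1.1714 + 0.7492 + 0.9862 + 0.9014 + 1.1494 + 1.9280 + 1.1111 + 1.0003) / 8 = 8.99700 / 8 = 1.12462
Sum of squared deviations: (+0.04678)² + (−0.37543)² + (−0.13843)² + (−0.22323)² + (+0.02477)² + (+0.80337)² + (−0.01353)² + (−0.12433)² = 0.87379
Variance = 0.87379 / 7 = 0.12483
SE* = √0.12483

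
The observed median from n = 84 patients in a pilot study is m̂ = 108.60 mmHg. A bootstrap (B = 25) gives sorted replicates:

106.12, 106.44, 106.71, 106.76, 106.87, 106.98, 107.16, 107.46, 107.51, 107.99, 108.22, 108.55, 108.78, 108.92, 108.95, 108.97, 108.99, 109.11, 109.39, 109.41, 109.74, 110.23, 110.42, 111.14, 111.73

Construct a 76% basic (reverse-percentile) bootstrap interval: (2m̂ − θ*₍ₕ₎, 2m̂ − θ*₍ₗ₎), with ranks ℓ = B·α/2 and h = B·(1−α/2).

Percentile endpoints at ranks 3 and 22: θ*₍3₎ = 106.71, θ*₍22₎ = 110.23.
Basic interval reflects these around m̂:
  lower = 2 × 108.60 − 110.23 = 106.97
  upper = 2 × 108.60 − 106.71 = 110.49

(106.97, 110.49)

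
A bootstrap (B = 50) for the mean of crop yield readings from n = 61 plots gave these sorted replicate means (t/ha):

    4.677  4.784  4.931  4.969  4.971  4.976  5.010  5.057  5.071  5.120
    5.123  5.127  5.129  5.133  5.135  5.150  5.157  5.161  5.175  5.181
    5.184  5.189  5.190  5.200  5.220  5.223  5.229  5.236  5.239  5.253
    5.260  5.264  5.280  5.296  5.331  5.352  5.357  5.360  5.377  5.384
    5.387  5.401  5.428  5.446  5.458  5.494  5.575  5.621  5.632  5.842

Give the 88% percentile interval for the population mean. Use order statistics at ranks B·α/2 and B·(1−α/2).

α = 0.12; lower rank = 50 × 0.060 = 3; upper rank = 50 × 0.940 = 47.
The 3rd smallest replicate is 4.931; the 47th is 5.575.

(4.931, 5.575)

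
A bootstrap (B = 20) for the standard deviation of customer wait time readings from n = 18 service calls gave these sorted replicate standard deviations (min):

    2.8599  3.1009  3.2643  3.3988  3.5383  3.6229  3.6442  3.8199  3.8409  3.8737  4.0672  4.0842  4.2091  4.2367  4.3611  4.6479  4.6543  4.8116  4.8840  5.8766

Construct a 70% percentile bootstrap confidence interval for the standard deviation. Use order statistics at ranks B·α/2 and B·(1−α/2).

α = 0.30; lower rank = 20 × 0.150 = 3; upper rank = 20 × 0.850 = 17.
The 3rd smallest replicate is 3.2643; the 17th is 4.6543.

(3.2643, 4.6543)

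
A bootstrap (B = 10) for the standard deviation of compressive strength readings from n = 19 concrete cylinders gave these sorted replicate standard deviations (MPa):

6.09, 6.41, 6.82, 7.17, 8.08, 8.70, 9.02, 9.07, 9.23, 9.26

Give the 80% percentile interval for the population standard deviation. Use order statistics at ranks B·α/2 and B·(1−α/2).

(6.09, 9.23)

α = 0.20; lower rank = 10 × 0.100 = 1; upper rank = 10 × 0.900 = 9.
The 1st smallest replicate is 6.09; the 9th is 9.23.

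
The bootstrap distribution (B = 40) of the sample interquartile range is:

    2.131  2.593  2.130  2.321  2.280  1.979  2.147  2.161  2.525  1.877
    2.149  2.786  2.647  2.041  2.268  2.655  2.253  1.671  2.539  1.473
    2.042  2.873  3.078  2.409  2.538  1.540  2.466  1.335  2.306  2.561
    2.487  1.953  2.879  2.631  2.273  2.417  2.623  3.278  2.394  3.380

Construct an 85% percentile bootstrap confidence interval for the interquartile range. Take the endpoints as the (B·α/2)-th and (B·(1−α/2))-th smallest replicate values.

(1.540, 2.879)

Sorted replicates: 1.335, 1.473, 1.540, 1.671, 1.877, 1.953, 1.979, 2.041, 2.042, 2.130, 2.131, 2.147, 2.149, 2.161, 2.253, 2.268, 2.273, 2.280, 2.306, 2.321, 2.394, 2.409, 2.417, 2.466, 2.487, 2.525, 2.538, 2.539, 2.561, 2.593, 2.623, 2.631, 2.647, 2.655, 2.786, 2.873, 2.879, 3.078, 3.278, 3.380
α = 0.15; lower rank = 40 × 0.075 = 3; upper rank = 40 × 0.925 = 37.
The 3rd smallest replicate is 1.540; the 37th is 2.879.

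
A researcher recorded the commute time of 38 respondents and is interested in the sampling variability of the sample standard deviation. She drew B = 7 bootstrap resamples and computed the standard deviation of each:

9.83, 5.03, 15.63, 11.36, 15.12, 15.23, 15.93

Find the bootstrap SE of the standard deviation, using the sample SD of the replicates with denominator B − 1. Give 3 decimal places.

SE* = 4.084

Bootstrap SE is the standard deviation of the 7 replicate standard deviations.
Mean of replicates: (9.83 + 5.03 + 15.63 + 11.36 + 15.12 + 15.23 + 15.93) / 7 = 88.1300 / 7 = 12.5900
Sum of squared deviations: (−2.7600)² + (−7.5600)² + (+3.0400)² + (−1.2300)² + (+2.5300)² + (+2.6400)² + (+3.3400)² = 100.0518
Variance = 100.0518 / 6 = 16.6753
SE* = √16.6753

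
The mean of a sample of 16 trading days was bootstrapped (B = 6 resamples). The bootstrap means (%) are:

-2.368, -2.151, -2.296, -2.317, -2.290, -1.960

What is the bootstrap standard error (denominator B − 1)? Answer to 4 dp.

SE* = 0.1508

Bootstrap SE is the standard deviation of the 6 replicate means.
Mean of replicates: ((-2.368) + (-2.151) + (-2.296) + (-2.317) + (-2.290) + (-1.960)) / 6 = -13.38200 / 6 = -2.23033
Sum of squared deviations: (−0.13767)² + (+0.07933)² + (−0.06567)² + (−0.08667)² + (−0.05967)² + (+0.27033)² = 0.11371
Variance = 0.11371 / 5 = 0.02274
SE* = √0.02274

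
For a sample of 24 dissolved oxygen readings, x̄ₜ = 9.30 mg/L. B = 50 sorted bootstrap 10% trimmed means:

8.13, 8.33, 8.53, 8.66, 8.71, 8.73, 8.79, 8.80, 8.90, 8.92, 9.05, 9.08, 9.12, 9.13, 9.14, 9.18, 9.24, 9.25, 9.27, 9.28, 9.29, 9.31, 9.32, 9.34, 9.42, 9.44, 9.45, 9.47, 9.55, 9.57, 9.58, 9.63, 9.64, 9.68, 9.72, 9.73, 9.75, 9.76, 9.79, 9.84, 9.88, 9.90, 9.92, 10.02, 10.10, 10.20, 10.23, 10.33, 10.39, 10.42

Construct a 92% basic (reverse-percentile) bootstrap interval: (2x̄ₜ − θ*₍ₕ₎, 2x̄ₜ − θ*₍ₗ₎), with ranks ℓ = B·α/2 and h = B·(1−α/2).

Percentile endpoints at ranks 2 and 48: θ*₍2₎ = 8.33, θ*₍48₎ = 10.33.
Basic interval reflects these around x̄ₜ:
  lower = 2 × 9.30 − 10.33 = 8.27
  upper = 2 × 9.30 − 8.33 = 10.27

(8.27, 10.27)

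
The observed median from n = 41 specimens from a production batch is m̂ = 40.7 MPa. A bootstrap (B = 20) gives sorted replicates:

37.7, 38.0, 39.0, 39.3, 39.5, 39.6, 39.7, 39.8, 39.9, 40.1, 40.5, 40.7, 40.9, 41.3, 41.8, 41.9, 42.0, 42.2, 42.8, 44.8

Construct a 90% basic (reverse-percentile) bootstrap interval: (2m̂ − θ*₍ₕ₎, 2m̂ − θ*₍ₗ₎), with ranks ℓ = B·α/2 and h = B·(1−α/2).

(38.6, 43.7)

Percentile endpoints at ranks 1 and 19: θ*₍1₎ = 37.7, θ*₍19₎ = 42.8.
Basic interval reflects these around m̂:
  lower = 2 × 40.7 − 42.8 = 38.6
  upper = 2 × 40.7 − 37.7 = 43.7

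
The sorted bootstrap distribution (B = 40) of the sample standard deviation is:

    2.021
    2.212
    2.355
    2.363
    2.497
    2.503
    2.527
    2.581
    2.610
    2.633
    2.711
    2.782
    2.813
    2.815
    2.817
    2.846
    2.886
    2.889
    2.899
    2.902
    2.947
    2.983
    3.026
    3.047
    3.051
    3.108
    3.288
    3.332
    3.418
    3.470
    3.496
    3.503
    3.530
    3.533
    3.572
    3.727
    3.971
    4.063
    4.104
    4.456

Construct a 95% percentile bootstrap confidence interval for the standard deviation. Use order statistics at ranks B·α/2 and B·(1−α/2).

(2.021, 4.104)

α = 0.05; lower rank = 40 × 0.025 = 1; upper rank = 40 × 0.975 = 39.
The 1st smallest replicate is 2.021; the 39th is 4.104.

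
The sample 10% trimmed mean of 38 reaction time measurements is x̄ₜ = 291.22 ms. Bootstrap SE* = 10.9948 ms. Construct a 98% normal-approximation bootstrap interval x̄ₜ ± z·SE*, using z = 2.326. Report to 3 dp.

Margin = 2.326 × 10.9948 = 25.5739
Interval: 291.22 ± 25.5739

(265.646, 316.794)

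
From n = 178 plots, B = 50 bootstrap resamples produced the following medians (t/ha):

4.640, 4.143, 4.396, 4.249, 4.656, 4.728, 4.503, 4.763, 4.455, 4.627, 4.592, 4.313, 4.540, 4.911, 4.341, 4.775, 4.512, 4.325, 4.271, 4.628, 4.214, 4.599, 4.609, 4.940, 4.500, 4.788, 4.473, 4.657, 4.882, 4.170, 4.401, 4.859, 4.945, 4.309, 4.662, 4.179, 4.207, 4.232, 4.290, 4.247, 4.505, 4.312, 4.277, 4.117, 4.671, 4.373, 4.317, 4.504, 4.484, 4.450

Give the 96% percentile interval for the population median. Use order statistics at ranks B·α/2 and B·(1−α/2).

Sorted replicates: 4.117, 4.143, 4.170, 4.179, 4.207, 4.214, 4.232, 4.247, 4.249, 4.271, 4.277, 4.290, 4.309, 4.312, 4.313, 4.317, 4.325, 4.341, 4.373, 4.396, 4.401, 4.450, 4.455, 4.473, 4.484, 4.500, 4.503, 4.504, 4.505, 4.512, 4.540, 4.592, 4.599, 4.609, 4.627, 4.628, 4.640, 4.656, 4.657, 4.662, 4.671, 4.728, 4.763, 4.775, 4.788, 4.859, 4.882, 4.911, 4.940, 4.945
α = 0.04; lower rank = 50 × 0.020 = 1; upper rank = 50 × 0.980 = 49.
The 1st smallest replicate is 4.117; the 49th is 4.940.

(4.117, 4.940)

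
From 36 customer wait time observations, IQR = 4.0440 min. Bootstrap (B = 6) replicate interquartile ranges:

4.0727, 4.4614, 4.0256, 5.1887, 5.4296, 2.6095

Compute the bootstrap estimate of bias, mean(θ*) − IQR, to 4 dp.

bias = +0.2539

mean(θ*) = (4.0727 + 4.4614 + 4.0256 + 5.1887 + 5.4296 + 2.6095) / 6 = 4.29792
bias = 4.29792 − 4.0440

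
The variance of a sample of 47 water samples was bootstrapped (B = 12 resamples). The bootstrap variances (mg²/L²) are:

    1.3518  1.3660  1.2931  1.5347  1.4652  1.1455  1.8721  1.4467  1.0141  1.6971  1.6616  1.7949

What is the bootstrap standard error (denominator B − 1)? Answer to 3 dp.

SE* = 0.258

Bootstrap SE is the standard deviation of the 12 replicate variances.
Mean of replicates: (1.3518 + 1.3660 + 1.2931 + 1.5347 + 1.4652 + 1.1455 + 1.8721 + 1.4467 + 1.0141 + 1.6971 + 1.6616 + 1.7949) / 12 = 17.64280 / 12 = 1.47023
Sum of squared deviations: (−0.11843)² + (−0.10423)² + (−0.17713)² + (+0.06447)² + (−0.00503)² + (−0.32473)² + (+0.40187)² + (−0.02353)² + (−0.45613)² + (+0.22687)² + (+0.19137)² + (+0.32467)² = 0.72951
Variance = 0.72951 / 11 = 0.06632
SE* = √0.06632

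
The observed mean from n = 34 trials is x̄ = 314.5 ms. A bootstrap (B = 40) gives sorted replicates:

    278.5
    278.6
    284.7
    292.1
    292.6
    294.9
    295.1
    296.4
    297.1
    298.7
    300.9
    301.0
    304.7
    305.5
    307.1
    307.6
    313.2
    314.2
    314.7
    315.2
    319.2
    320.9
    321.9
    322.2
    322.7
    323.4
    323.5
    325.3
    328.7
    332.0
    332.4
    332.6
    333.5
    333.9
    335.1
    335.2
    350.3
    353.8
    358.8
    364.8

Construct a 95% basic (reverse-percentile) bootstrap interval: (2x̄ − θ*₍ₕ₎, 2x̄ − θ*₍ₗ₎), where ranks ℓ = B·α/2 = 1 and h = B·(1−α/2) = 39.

Percentile endpoints at ranks 1 and 39: θ*₍1₎ = 278.5, θ*₍39₎ = 358.8.
Basic interval reflects these around x̄:
  lower = 2 × 314.5 − 358.8 = 270.2
  upper = 2 × 314.5 − 278.5 = 350.5

(270.2, 350.5)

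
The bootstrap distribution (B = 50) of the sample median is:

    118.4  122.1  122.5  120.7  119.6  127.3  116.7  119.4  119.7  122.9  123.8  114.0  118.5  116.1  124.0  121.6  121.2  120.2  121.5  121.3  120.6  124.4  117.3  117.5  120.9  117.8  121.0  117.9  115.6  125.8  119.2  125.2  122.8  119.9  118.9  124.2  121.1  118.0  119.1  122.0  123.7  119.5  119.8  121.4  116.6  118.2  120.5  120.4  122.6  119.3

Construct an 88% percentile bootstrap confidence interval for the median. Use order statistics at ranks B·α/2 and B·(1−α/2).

Sorted replicates: 114.0, 115.6, 116.1, 116.6, 116.7, 117.3, 117.5, 117.8, 117.9, 118.0, 118.2, 118.4, 118.5, 118.9, 119.1, 119.2, 119.3, 119.4, 119.5, 119.6, 119.7, 119.8, 119.9, 120.2, 120.4, 120.5, 120.6, 120.7, 120.9, 121.0, 121.1, 121.2, 121.3, 121.4, 121.5, 121.6, 122.0, 122.1, 122.5, 122.6, 122.8, 122.9, 123.7, 123.8, 124.0, 124.2, 124.4, 125.2, 125.8, 127.3
α = 0.12; lower rank = 50 × 0.060 = 3; upper rank = 50 × 0.940 = 47.
The 3rd smallest replicate is 116.1; the 47th is 124.4.

(116.1, 124.4)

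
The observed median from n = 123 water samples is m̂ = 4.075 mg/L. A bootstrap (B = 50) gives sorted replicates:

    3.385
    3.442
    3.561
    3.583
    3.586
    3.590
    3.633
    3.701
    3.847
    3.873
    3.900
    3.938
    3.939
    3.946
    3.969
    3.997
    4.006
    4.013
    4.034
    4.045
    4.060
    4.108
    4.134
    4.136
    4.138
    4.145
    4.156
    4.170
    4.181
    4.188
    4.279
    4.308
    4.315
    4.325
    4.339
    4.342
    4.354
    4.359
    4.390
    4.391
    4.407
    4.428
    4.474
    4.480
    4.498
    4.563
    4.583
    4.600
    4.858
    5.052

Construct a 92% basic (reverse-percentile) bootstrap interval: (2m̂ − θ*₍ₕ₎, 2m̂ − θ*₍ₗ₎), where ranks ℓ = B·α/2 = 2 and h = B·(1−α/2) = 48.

(3.550, 4.708)

Percentile endpoints at ranks 2 and 48: θ*₍2₎ = 3.442, θ*₍48₎ = 4.600.
Basic interval reflects these around m̂:
  lower = 2 × 4.075 − 4.600 = 3.550
  upper = 2 × 4.075 − 3.442 = 4.708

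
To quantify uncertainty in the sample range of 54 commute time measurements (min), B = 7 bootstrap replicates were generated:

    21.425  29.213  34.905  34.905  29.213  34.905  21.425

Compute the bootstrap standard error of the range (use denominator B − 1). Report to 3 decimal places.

SE* = 6.030

Bootstrap SE is the standard deviation of the 7 replicate ranges.
Mean of replicates: (21.425 + 29.213 + 34.905 + 34.905 + 29.213 + 34.905 + 21.425) / 7 = 205.9910 / 7 = 29.4273
Sum of squared deviations: (−8.0023)² + (−0.2143)² + (+5.4777)² + (+5.4777)² + (−0.2143)² + (+5.4777)² + (−8.0023)² = 218.1811
Variance = 218.1811 / 6 = 36.3635
SE* = √36.3635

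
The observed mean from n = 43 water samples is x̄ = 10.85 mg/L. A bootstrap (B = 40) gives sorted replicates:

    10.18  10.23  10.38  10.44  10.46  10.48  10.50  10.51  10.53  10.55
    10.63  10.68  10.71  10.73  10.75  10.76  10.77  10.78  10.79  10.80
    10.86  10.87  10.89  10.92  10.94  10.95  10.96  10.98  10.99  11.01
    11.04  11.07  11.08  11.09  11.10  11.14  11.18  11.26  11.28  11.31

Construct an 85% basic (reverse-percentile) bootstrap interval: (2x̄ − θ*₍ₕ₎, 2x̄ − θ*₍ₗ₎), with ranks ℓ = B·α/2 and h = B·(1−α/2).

Percentile endpoints at ranks 3 and 37: θ*₍3₎ = 10.38, θ*₍37₎ = 11.18.
Basic interval reflects these around x̄:
  lower = 2 × 10.85 − 11.18 = 10.52
  upper = 2 × 10.85 − 10.38 = 11.32

(10.52, 11.32)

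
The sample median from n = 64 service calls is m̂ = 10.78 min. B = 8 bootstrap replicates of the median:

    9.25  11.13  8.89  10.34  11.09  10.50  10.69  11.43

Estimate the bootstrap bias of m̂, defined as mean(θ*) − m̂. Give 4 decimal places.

bias = −0.3650

mean(θ*) = (9.25 + 11.13 + 8.89 + 10.34 + 11.09 + 10.50 + 10.69 + 11.43) / 8 = 10.41500
bias = 10.41500 − 10.78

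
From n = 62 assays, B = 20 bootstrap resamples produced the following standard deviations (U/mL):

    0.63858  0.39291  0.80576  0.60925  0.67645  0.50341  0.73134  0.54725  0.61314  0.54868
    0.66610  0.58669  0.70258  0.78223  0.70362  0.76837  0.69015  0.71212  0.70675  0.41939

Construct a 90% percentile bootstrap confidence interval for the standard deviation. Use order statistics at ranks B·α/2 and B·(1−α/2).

(0.39291, 0.78223)

Sorted replicates: 0.39291, 0.41939, 0.50341, 0.54725, 0.54868, 0.58669, 0.60925, 0.61314, 0.63858, 0.66610, 0.67645, 0.69015, 0.70258, 0.70362, 0.70675, 0.71212, 0.73134, 0.76837, 0.78223, 0.80576
α = 0.10; lower rank = 20 × 0.050 = 1; upper rank = 20 × 0.950 = 19.
The 1st smallest replicate is 0.39291; the 19th is 0.78223.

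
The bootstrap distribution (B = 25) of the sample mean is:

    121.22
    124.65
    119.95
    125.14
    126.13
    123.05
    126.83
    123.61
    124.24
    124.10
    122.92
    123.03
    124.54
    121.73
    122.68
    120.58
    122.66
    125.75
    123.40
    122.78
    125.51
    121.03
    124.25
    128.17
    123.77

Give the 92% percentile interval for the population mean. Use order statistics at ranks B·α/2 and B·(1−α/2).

(119.95, 126.83)

Sorted replicates: 119.95, 120.58, 121.03, 121.22, 121.73, 122.66, 122.68, 122.78, 122.92, 123.03, 123.05, 123.40, 123.61, 123.77, 124.10, 124.24, 124.25, 124.54, 124.65, 125.14, 125.51, 125.75, 126.13, 126.83, 128.17
α = 0.08; lower rank = 25 × 0.040 = 1; upper rank = 25 × 0.960 = 24.
The 1st smallest replicate is 119.95; the 24th is 126.83.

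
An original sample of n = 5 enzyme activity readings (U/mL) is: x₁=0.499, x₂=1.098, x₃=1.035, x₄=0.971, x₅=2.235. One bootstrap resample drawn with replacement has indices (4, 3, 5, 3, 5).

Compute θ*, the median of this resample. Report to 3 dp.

Resample values: 0.971, 1.035, 2.235, 1.035, 2.235.
Sorted: 0.971, 1.035, 1.035, 2.235, 2.235
Median = middle value = 1.035

θ* = 1.035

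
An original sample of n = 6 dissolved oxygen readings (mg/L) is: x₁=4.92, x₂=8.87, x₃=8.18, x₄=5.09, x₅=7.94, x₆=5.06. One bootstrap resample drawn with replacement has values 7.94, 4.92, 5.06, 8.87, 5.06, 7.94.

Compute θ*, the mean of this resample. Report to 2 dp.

θ* = 6.63

Mean = (7.94 + 4.92 + 5.06 + 8.87 + 5.06 + 7.94) / 6 = 39.790 / 6 = 6.63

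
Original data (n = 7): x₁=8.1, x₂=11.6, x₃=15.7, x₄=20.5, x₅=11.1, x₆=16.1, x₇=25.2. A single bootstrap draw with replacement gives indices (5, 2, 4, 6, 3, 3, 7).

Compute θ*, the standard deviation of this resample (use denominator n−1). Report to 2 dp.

Resample values: 11.1, 11.6, 20.5, 16.1, 15.7, 15.7, 25.2.
Mean = 16.5571; sum of squared deviations = 146.2771
s² = 146.2771 / 6 = 24.3795
s = √24.3795 = 4.94

θ* = 4.94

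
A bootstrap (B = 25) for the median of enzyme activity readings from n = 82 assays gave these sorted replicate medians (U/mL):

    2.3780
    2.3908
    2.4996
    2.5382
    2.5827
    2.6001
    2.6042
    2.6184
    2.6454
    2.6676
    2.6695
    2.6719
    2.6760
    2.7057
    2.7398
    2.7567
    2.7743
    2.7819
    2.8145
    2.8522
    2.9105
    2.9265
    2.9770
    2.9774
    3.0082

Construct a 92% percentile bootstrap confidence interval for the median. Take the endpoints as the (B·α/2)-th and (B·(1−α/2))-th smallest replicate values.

α = 0.08; lower rank = 25 × 0.040 = 1; upper rank = 25 × 0.960 = 24.
The 1st smallest replicate is 2.3780; the 24th is 2.9774.

(2.3780, 2.9774)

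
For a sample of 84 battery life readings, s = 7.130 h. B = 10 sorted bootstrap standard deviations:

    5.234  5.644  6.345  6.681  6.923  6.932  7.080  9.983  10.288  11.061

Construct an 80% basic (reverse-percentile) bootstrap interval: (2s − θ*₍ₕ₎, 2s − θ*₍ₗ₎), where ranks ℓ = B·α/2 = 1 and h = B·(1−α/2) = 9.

Percentile endpoints at ranks 1 and 9: θ*₍1₎ = 5.234, θ*₍9₎ = 10.288.
Basic interval reflects these around s:
  lower = 2 × 7.130 − 10.288 = 3.972
  upper = 2 × 7.130 − 5.234 = 9.026

(3.972, 9.026)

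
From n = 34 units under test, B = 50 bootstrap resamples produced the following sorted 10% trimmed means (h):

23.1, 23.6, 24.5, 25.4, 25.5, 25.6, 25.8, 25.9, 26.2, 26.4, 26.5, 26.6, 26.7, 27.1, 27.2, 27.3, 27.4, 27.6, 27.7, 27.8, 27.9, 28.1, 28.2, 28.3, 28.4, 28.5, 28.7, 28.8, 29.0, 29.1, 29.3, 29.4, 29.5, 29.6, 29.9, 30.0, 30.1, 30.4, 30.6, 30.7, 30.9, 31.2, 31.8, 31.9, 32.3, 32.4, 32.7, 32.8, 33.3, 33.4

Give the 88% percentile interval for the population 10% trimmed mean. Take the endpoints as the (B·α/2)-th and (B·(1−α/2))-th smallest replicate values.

(24.5, 32.7)

α = 0.12; lower rank = 50 × 0.060 = 3; upper rank = 50 × 0.940 = 47.
The 3rd smallest replicate is 24.5; the 47th is 32.7.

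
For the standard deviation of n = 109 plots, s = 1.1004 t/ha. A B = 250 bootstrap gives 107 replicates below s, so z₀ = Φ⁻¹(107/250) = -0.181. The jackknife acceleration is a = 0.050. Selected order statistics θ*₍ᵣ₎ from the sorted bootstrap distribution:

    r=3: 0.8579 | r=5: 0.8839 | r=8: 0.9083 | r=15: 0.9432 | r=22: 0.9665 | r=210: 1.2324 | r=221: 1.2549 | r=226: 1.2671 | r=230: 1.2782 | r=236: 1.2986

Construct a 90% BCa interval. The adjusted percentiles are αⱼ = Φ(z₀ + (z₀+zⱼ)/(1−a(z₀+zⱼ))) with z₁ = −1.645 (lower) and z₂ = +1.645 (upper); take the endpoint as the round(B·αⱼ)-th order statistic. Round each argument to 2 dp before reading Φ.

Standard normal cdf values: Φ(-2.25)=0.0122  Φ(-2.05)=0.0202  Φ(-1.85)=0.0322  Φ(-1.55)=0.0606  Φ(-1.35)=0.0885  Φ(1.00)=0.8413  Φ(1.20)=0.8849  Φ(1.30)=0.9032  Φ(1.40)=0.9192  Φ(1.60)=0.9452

(0.9083, 1.2782)

Lower: z₀ + z₁ = -0.181 + (-1.645) = -1.826; 1 − a(z₀+z₁) = 1 − (0.050)(-1.826) = 1.0913; argument = -0.181 + (-1.826)/1.0913 = -1.8542 → -1.85.
α₁ = Φ(-1.85) = 0.0322; rank = round(250 × 0.0322) = 8; θ*₍8₎ = 0.9083.
Upper: z₀ + z₂ = 1.464; 1 − a(z₀+z₂) = 0.9268; argument = 1.3986 → 1.40; α₂ = 0.9192; rank = 230; θ*₍230₎ = 1.2782.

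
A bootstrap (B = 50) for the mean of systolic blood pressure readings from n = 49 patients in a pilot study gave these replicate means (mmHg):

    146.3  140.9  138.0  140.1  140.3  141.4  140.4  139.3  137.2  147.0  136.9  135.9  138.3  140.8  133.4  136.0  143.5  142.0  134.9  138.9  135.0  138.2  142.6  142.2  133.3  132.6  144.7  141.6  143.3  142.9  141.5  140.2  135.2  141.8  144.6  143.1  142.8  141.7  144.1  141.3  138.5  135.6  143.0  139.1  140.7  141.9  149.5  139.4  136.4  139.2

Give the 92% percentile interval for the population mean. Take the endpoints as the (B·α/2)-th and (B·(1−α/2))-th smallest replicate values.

(133.3, 146.3)

Sorted replicates: 132.6, 133.3, 133.4, 134.9, 135.0, 135.2, 135.6, 135.9, 136.0, 136.4, 136.9, 137.2, 138.0, 138.2, 138.3, 138.5, 138.9, 139.1, 139.2, 139.3, 139.4, 140.1, 140.2, 140.3, 140.4, 140.7, 140.8, 140.9, 141.3, 141.4, 141.5, 141.6, 141.7, 141.8, 141.9, 142.0, 142.2, 142.6, 142.8, 142.9, 143.0, 143.1, 143.3, 143.5, 144.1, 144.6, 144.7, 146.3, 147.0, 149.5
α = 0.08; lower rank = 50 × 0.040 = 2; upper rank = 50 × 0.960 = 48.
The 2nd smallest replicate is 133.3; the 48th is 146.3.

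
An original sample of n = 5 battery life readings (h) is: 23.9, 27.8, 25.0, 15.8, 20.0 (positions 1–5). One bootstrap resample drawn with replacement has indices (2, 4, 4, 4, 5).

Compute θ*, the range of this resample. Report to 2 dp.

Resample values: 27.8, 15.8, 15.8, 15.8, 20.0.
Range = 27.8 − 15.8 = 12.00

θ* = 12.00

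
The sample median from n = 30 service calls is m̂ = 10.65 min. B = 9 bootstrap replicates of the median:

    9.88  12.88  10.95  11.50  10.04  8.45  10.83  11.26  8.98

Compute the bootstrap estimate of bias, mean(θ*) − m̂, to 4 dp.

bias = −0.1200

mean(θ*) = (9.88 + 12.88 + 10.95 + 11.50 + 10.04 + 8.45 + 10.83 + 11.26 + 8.98) / 9 = 10.53000
bias = 10.53000 − 10.65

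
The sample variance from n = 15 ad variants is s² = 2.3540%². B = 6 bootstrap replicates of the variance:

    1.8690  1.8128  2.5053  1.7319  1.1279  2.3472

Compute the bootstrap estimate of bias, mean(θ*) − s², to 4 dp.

mean(θ*) = (1.8690 + 1.8128 + 2.5053 + 1.7319 + 1.1279 + 2.3472) / 6 = 1.89902
bias = 1.89902 − 2.3540

bias = −0.4550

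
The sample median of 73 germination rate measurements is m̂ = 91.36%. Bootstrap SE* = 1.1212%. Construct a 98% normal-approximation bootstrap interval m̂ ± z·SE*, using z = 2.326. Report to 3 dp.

Margin = 2.326 × 1.1212 = 2.6079
Interval: 91.36 ± 2.6079

(88.752, 93.968)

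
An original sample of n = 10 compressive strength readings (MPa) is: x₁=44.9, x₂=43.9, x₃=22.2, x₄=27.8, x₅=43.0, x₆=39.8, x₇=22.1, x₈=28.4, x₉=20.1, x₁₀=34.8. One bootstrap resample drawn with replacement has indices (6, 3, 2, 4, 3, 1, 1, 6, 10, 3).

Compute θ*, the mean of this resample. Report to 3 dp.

θ* = 34.250

Resample values: 39.8, 22.2, 43.9, 27.8, 22.2, 44.9, 44.9, 39.8, 34.8, 22.2.
Mean = (39.8 + 22.2 + 43.9 + 27.8 + 22.2 + 44.9 + 44.9 + 39.8 + 34.8 + 22.2) / 10 = 342.50 / 10 = 34.250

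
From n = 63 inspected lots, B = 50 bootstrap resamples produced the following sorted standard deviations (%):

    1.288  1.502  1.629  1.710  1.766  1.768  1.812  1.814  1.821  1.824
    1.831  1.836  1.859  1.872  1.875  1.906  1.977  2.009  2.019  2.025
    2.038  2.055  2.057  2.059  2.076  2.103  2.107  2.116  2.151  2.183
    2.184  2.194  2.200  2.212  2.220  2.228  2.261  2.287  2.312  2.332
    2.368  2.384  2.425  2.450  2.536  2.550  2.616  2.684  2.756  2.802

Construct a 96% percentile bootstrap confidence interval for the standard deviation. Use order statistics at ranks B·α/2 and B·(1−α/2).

(1.288, 2.756)

α = 0.04; lower rank = 50 × 0.020 = 1; upper rank = 50 × 0.980 = 49.
The 1st smallest replicate is 1.288; the 49th is 2.756.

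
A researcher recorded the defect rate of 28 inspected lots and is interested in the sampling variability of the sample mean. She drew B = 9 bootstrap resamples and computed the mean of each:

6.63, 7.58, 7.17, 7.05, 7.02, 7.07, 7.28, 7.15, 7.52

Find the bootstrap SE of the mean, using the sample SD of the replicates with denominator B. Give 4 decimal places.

Bootstrap SE is the standard deviation of the 9 replicate means.
Mean of replicates: (6.63 + 7.58 + 7.17 + 7.05 + 7.02 + 7.07 + 7.28 + 7.15 + 7.52) / 9 = 64.47000 / 9 = 7.16333
Sum of squared deviations: (−0.53333)² + (+0.41667)² + (+0.00667)² + (−0.11333)² + (−0.14333)² + (−0.09333)² + (+0.11667)² + (−0.01333)² + (+0.35667)² = 0.64120
Variance = 0.64120 / 9 = 0.07124
SE* = √0.07124

SE* = 0.2669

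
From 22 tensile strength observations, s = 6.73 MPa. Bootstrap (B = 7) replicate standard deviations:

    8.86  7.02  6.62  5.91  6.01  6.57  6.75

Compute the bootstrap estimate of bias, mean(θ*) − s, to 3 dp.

bias = +0.090

mean(θ*) = (8.86 + 7.02 + 6.62 + 5.91 + 6.01 + 6.57 + 6.75) / 7 = 6.8200
bias = 6.8200 − 6.73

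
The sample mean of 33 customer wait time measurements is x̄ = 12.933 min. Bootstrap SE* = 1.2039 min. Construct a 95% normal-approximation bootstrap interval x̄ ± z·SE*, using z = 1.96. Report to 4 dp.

(10.5734, 15.2926)

Margin = 1.96 × 1.2039 = 2.35964
Interval: 12.933 ± 2.35964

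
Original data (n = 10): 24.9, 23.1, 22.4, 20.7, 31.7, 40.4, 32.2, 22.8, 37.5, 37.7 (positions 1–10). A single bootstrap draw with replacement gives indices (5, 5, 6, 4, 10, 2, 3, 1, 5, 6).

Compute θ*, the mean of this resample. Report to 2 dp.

θ* = 30.47

Resample values: 31.7, 31.7, 40.4, 20.7, 37.7, 23.1, 22.4, 24.9, 31.7, 40.4.
Mean = (31.7 + 31.7 + 40.4 + 20.7 + 37.7 + 23.1 + 22.4 + 24.9 + 31.7 + 40.4) / 10 = 304.70 / 10 = 30.47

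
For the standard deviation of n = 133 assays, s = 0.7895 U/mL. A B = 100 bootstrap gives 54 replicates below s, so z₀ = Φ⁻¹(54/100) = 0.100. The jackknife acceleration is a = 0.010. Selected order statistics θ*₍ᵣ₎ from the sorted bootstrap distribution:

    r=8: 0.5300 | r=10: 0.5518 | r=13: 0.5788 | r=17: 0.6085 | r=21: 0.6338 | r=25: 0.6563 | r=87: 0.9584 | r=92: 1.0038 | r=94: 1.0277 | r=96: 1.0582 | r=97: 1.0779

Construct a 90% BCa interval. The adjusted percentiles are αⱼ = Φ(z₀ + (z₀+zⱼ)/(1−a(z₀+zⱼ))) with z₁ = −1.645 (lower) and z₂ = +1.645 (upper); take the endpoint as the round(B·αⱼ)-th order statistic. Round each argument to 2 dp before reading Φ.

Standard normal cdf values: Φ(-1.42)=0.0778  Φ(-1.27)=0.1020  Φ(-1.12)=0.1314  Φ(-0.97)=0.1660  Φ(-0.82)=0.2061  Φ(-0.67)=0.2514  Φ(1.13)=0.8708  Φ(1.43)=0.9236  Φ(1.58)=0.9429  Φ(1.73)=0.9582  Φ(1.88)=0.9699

Lower: z₀ + z₁ = 0.100 + (-1.645) = -1.545; 1 − a(z₀+z₁) = 1 − (0.010)(-1.545) = 1.0154; argument = 0.100 + (-1.545)/1.0154 = -1.4215 → -1.42.
α₁ = Φ(-1.42) = 0.0778; rank = round(100 × 0.0778) = 8; θ*₍8₎ = 0.5300.
Upper: z₀ + z₂ = 1.745; 1 − a(z₀+z₂) = 0.9826; argument = 1.8760 → 1.88; α₂ = 0.9699; rank = 97; θ*₍97₎ = 1.0779.

(0.5300, 1.0779)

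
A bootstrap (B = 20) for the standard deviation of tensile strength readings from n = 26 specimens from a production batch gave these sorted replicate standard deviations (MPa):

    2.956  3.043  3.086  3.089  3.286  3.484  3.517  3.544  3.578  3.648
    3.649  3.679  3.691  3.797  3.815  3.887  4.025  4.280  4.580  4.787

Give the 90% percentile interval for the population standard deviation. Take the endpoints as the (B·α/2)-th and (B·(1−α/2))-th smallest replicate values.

α = 0.10; lower rank = 20 × 0.050 = 1; upper rank = 20 × 0.950 = 19.
The 1st smallest replicate is 2.956; the 19th is 4.580.

(2.956, 4.580)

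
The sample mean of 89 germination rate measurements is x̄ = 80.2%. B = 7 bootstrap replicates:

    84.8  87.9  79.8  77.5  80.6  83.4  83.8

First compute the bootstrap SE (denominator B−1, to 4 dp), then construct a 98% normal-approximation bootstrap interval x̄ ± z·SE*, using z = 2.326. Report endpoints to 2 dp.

(72.10, 88.30)

Mean of replicates = 82.5429; sum of squared deviations = 72.8371; SE* = √(72.8371/6) = 3.4842
Margin = 2.326 × 3.4842 = 8.104
Interval: 80.2 ± 8.104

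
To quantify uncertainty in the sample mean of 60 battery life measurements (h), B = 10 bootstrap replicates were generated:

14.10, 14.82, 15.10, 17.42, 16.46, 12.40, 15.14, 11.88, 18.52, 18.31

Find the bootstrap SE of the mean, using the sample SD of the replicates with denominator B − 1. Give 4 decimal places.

SE* = 2.2847

Bootstrap SE is the standard deviation of the 10 replicate means.
Mean of replicates: (14.10 + 14.82 + 15.10 + 17.42 + 16.46 + 12.40 + 15.14 + 11.88 + 18.52 + 18.31) / 10 = 154.15000 / 10 = 15.41500
Sum of squared deviations: (−1.31500)² + (−0.59500)² + (−0.31500)² + (+2.00500)² + (+1.04500)² + (−3.01500)² + (−0.27500)² + (−3.53500)² + (+3.10500)² + (+2.89500)² = 46.97865
Variance = 46.97865 / 9 = 5.21985
SE* = √5.21985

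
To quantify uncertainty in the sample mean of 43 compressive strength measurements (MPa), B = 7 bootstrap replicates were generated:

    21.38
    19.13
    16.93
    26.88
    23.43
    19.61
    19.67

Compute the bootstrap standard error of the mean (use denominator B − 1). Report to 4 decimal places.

SE* = 3.2758

Bootstrap SE is the standard deviation of the 7 replicate means.
Mean of replicates: (21.38 + 19.13 + 16.93 + 26.88 + 23.43 + 19.61 + 19.67) / 7 = 147.03000 / 7 = 21.00429
Sum of squared deviations: (+0.37571)² + (−1.87429)² + (−4.07429)² + (+5.87571)² + (+2.42571)² + (−1.39429)² + (−1.33429)² = 64.38637
Variance = 64.38637 / 6 = 10.73106
SE* = √10.73106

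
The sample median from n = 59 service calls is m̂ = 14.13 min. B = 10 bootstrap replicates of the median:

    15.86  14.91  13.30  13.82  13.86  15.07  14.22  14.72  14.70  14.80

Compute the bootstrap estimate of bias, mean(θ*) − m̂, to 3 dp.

bias = +0.396

mean(θ*) = (15.86 + 14.91 + 13.30 + 13.82 + 13.86 + 15.07 + 14.22 + 14.72 + 14.70 + 14.80) / 10 = 14.5260
bias = 14.5260 − 14.13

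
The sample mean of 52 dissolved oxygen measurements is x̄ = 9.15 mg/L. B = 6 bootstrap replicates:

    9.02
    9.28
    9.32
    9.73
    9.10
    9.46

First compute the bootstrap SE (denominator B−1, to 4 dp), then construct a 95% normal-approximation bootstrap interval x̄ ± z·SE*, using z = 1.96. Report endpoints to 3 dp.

(8.648, 9.652)

Mean of replicates = 9.3183; sum of squared deviations = 0.3277; SE* = √(0.3277/5) = 0.2560
Margin = 1.96 × 0.2560 = 0.5018
Interval: 9.15 ± 0.5018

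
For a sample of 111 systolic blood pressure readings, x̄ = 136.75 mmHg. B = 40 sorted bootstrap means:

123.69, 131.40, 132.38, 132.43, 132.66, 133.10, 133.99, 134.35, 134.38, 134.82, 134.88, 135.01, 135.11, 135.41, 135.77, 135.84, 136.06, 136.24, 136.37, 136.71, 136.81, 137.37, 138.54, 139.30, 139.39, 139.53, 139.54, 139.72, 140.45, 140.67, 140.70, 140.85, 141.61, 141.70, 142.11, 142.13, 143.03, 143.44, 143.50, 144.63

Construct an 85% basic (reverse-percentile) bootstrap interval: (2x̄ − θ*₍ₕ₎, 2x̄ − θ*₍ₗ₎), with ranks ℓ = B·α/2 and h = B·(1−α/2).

Percentile endpoints at ranks 3 and 37: θ*₍3₎ = 132.38, θ*₍37₎ = 143.03.
Basic interval reflects these around x̄:
  lower = 2 × 136.75 − 143.03 = 130.47
  upper = 2 × 136.75 − 132.38 = 141.12

(130.47, 141.12)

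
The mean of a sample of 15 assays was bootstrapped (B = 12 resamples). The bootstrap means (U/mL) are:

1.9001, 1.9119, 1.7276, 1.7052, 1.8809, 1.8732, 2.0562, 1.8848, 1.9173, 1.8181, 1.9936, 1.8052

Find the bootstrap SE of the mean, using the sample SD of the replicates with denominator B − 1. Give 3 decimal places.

SE* = 0.100

Bootstrap SE is the standard deviation of the 12 replicate means.
Mean of replicates: (1.9001 + 1.9119 + 1.7276 + 1.7052 + 1.8809 + 1.8732 + 2.0562 + 1.8848 + 1.9173 + 1.8181 + 1.9936 + 1.8052) / 12 = 22.47410 / 12 = 1.87284
Sum of squared deviations: (+0.02726)² + (+0.03906)² + (−0.14524)² + (−0.16764)² + (+0.00806)² + (+0.00036)² + (+0.18336)² + (+0.01196)² + (+0.04446)² + (−0.05474)² + (+0.12076)² + (−0.06764)² = 0.10943
Variance = 0.10943 / 11 = 0.00995
SE* = √0.00995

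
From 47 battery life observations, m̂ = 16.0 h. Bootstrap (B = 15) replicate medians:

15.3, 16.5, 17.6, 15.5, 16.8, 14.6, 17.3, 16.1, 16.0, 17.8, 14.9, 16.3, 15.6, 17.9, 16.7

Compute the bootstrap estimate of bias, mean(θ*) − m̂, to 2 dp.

bias = +0.33

mean(θ*) = (15.3 + 16.5 + 17.6 + 15.5 + 16.8 + 14.6 + 17.3 + 16.1 + 16.0 + 17.8 + 14.9 + 16.3 + 15.6 + 17.9 + 16.7) / 15 = 16.327
bias = 16.327 − 16.0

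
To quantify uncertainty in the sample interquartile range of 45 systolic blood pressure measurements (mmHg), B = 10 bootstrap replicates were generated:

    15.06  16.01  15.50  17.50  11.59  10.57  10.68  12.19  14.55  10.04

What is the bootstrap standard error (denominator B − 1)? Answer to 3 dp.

SE* = 2.657

Bootstrap SE is the standard deviation of the 10 replicate interquartile ranges.
Mean of replicates: (15.06 + 16.01 + 15.50 + 17.50 + 11.59 + 10.57 + 10.68 + 12.19 + 14.55 + 10.04) / 10 = 133.6900 / 10 = 13.3690
Sum of squared deviations: (+1.6910)² + (+2.6410)² + (+2.1310)² + (+4.1310)² + (−1.7790)² + (−2.7990)² + (−2.6890)² + (−1.1790)² + (+1.1810)² + (−3.3290)² = 63.5377
Variance = 63.5377 / 9 = 7.0597
SE* = √7.0597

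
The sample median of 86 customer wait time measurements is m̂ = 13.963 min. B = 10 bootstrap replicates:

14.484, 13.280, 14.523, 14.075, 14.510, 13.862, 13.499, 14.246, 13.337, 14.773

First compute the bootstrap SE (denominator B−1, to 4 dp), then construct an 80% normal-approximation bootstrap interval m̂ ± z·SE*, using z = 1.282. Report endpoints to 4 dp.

(13.2707, 14.6553)

Mean of replicates = 14.0589; sum of squared deviations = 2.6249; SE* = √(2.6249/9) = 0.5400
Margin = 1.282 × 0.5400 = 0.69228
Interval: 13.963 ± 0.69228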